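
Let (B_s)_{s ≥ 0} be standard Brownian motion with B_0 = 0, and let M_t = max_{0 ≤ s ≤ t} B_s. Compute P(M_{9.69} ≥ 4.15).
P(M_{9.69} ≥ 4.15) = 2·P(B_{9.69} ≥ 4.15) = 2(1 − Φ(4.15/√9.69)) ≈ 0.1825

By the reflection principle for Brownian motion, P(M_t ≥ a) = 2 · P(B_t ≥ a) for a ≥ 0. Since B_t ~ N(0, t), P(B_t ≥ 4.15) = 1 − Φ(4.15/√t) = 1 − Φ(4.15/√9.69) = 1 − Φ(1.3332). So
  P(M_{9.69} ≥ 4.15) = 2(1 − Φ(1.3332)) ≈ 0.1825.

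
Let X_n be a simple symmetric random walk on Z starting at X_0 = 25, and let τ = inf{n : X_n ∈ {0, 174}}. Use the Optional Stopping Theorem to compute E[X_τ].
E[X_τ] = 25

X_n is a martingale and τ is a bounded-mean stopping time (indeed τ is finite a.s. with bounded expectation since the walk is in a bounded region). By the OST, E[X_τ] = E[X_0] = 25. Equivalently: E[X_τ] = 174 · P(hit 174 first) + 0 · P(hit 0 first) = 174 · (25/174) = 25.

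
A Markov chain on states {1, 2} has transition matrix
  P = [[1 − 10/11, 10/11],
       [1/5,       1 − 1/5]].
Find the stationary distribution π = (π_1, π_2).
π_1 = 11/61, π_2 = 50/61

Solve πP = π with π_1 + π_2 = 1. From πP = π: π_1 · (1 − 10/11) + π_2 · 1/5 = π_1 ⇒ π_2 · 1/5 = π_1 · 10/11 ⇒ π_2/π_1 = (10/11)/(1/5) = 50/11. Together with π_1 + π_2 = 1:
  π_1 = (1/5)/(10/11 + 1/5) = (1/5)/(61/55) = 11/61,
  π_2 = (10/11)/(10/11 + 1/5) = (10/11)/(61/55) = 50/61.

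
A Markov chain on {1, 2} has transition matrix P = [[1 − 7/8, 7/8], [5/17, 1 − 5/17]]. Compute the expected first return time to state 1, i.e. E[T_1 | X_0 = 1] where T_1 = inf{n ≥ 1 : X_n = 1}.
E[T_1 | X_0 = 1] = 1/π_1 = 159/40

For an irreducible recurrent Markov chain with stationary distribution π, E[T_i | X_0 = i] = 1/π_i (Kac's formula). Here π_1 = (5/17)/(7/8 + 5/17) = (5/17)/(159/136) = 40/159, so E[T_1 | X_0 = 1] = 1/π_1 = (7/8 + 5/17)/(5/17) = (159/136)/(5/17) = 159/40.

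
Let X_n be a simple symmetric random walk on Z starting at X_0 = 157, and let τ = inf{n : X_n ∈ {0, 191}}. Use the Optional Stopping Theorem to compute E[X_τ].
E[X_τ] = 157

X_n is a martingale and τ is a bounded-mean stopping time (indeed τ is finite a.s. with bounded expectation since the walk is in a bounded region). By the OST, E[X_τ] = E[X_0] = 157. Equivalently: E[X_τ] = 191 · P(hit 191 first) + 0 · P(hit 0 first) = 191 · (157/191) = 157.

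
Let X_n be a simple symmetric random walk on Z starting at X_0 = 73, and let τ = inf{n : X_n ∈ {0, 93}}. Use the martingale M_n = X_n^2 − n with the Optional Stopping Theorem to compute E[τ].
E[τ] = 1460

M_n = X_n^2 − n is a martingale (since E[X_{n+1}^2 | F_n] = X_n^2 + 1). By OST (τ has finite mean in a bounded region), E[M_τ] = E[M_0] = X_0^2 − 0 = 73^2 = 5329. Also E[M_τ] = E[X_τ^2] − E[τ]. The walk exits at 0 or 93, with P(hit 93 first) = 73/93, so E[X_τ^2] = 93^2 · 73/93 + 0 = 6789. Thus E[τ] = E[X_τ^2] − E[M_τ] = 6789 − 5329 = 1460 = 73(93 − 73) = 1460.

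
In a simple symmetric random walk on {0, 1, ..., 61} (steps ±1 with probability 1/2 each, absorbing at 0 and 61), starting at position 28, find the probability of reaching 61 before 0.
P(hit 61 before 0) = 28/61

Let u_k = P(hit 61 before 0 | start at k). Then u_0 = 0, u_61 = 1, and u_k = u_{k-1}/2 + u_{k+1}/2 for 1 ≤ k ≤ 60. This harmonic recurrence is solved by u_k = k/61, giving u_28 = 28/61.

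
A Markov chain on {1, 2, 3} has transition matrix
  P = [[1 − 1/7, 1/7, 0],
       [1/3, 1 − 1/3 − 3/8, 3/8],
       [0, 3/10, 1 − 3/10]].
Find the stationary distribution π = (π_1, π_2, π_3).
π = (28/55, 12/55, 3/11)

This is a birth-death chain on three states, which satisfies detailed balance: π_1 · P_{12} = π_2 · P_{21} and π_2 · P_{23} = π_3 · P_{32}.
From π_1 · 1/7 = π_2 · 1/3: π_2/π_1 = (1/7)/(1/3) = 3/7.
From π_2 · 3/8 = π_3 · 3/10: π_3/π_2 = (3/8)/(3/10) = 5/4.
Take π_1 proportional to 1; then unnormalized π = (1, 3/7, 15/28). Normalize by dividing by the sum 55/28:
  π = (28/55, 12/55, 3/11).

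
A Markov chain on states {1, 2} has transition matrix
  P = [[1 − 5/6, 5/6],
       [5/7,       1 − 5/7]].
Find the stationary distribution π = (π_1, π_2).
π_1 = 6/13, π_2 = 7/13

Solve πP = π with π_1 + π_2 = 1. From πP = π: π_1 · (1 − 5/6) + π_2 · 5/7 = π_1 ⇒ π_2 · 5/7 = π_1 · 5/6 ⇒ π_2/π_1 = (5/6)/(5/7) = 7/6. Together with π_1 + π_2 = 1:
  π_1 = (5/7)/(5/6 + 5/7) = (5/7)/(65/42) = 6/13,
  π_2 = (5/6)/(5/6 + 5/7) = (5/6)/(65/42) = 7/13.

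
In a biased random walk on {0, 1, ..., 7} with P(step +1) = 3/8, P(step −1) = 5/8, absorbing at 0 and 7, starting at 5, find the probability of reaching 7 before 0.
P(hit 7 before 0) = (1 − (5/3)^5) / (1 − (5/3)^7) = 12969/37969

Let u_k denote P(reach 7 before 0 | start at k). Boundary: u_0 = 0, u_7 = 1. Recurrence: u_k = 3/8·u_{k+1} + 5/8·u_{k-1} for 1 ≤ k ≤ 6. Try u_k = A + B·r^k with r = q/p = (5/8)/(3/8) = 5/3. Substitution satisfies the recurrence; boundary conditions give:
  u_k = (1 − r^k) / (1 − r^N) = (1 − (5/3)^5) / (1 − (5/3)^7) = 12969/37969.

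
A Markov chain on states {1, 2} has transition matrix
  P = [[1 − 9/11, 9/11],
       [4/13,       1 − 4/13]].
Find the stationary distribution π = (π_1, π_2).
π_1 = 44/161, π_2 = 117/161

Solve πP = π with π_1 + π_2 = 1. From πP = π: π_1 · (1 − 9/11) + π_2 · 4/13 = π_1 ⇒ π_2 · 4/13 = π_1 · 9/11 ⇒ π_2/π_1 = (9/11)/(4/13) = 117/44. Together with π_1 + π_2 = 1:
  π_1 = (4/13)/(9/11 + 4/13) = (4/13)/(161/143) = 44/161,
  π_2 = (9/11)/(9/11 + 4/13) = (9/11)/(161/143) = 117/161.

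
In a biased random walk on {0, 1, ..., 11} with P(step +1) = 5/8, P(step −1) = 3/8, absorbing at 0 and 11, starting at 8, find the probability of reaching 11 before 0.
P(hit 11 before 0) = (1 − (3/5)^8) / (1 − (3/5)^11) = 24004000/24325489

Let u_k denote P(reach 11 before 0 | start at k). Boundary: u_0 = 0, u_11 = 1. Recurrence: u_k = 5/8·u_{k+1} + 3/8·u_{k-1} for 1 ≤ k ≤ 10. Try u_k = A + B·r^k with r = q/p = (3/8)/(5/8) = 3/5. Substitution satisfies the recurrence; boundary conditions give:
  u_k = (1 − r^k) / (1 − r^N) = (1 − (3/5)^8) / (1 − (3/5)^11) = 24004000/24325489.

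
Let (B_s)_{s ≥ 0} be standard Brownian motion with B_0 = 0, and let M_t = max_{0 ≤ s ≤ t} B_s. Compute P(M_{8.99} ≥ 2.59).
P(M_{8.99} ≥ 2.59) = 2·P(B_{8.99} ≥ 2.59) = 2(1 − Φ(2.59/√8.99)) ≈ 0.3877

By the reflection principle for Brownian motion, P(M_t ≥ a) = 2 · P(B_t ≥ a) for a ≥ 0. Since B_t ~ N(0, t), P(B_t ≥ 2.59) = 1 − Φ(2.59/√t) = 1 − Φ(2.59/√8.99) = 1 − Φ(0.8638). So
  P(M_{8.99} ≥ 2.59) = 2(1 − Φ(0.8638)) ≈ 0.3877.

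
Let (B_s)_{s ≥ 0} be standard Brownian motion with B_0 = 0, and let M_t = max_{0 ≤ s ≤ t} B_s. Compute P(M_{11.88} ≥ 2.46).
P(M_{11.88} ≥ 2.46) = 2·P(B_{11.88} ≥ 2.46) = 2(1 − Φ(2.46/√11.88)) ≈ 0.4754

By the reflection principle for Brownian motion, P(M_t ≥ a) = 2 · P(B_t ≥ a) for a ≥ 0. Since B_t ~ N(0, t), P(B_t ≥ 2.46) = 1 − Φ(2.46/√t) = 1 − Φ(2.46/√11.88) = 1 − Φ(0.7137). So
  P(M_{11.88} ≥ 2.46) = 2(1 − Φ(0.7137)) ≈ 0.4754.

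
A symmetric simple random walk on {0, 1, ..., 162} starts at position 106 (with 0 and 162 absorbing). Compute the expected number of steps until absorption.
E[τ | X_0 = 106] = 5936

Let v_k = E[τ | X_0 = k]. Boundary: v_0 = v_162 = 0. Recurrence: v_k = 1 + (v_{k-1} + v_{k+1})/2 for 1 ≤ k ≤ 161. The particular solution to v_k − (v_{k-1} + v_{k+1})/2 = 1 is v_k = −k^2. Adding homogeneous solution A + B k and matching boundaries gives v_k = k (162 − k). Substituting k = 106: v_106 = 106 · 56 = 5936.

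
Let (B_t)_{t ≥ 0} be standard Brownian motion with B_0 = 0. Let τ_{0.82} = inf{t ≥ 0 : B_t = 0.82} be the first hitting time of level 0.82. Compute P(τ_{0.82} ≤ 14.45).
P(τ_{0.82} ≤ 14.45) = 2(1 − Φ(0.82/√14.45)) = 2(1 − Φ(0.2157)) ≈ 0.8292

By the reflection principle for standard BM, P(τ_b ≤ t) = 2 · P(B_t ≥ b). Since B_t ~ N(0, t), P(B_t ≥ 0.82) = 1 − Φ(0.82/√t) = 1 − Φ(0.82/√14.45) = 1 − Φ(0.2157) ≈ 0.41461. Doubling: P(τ_{0.82} ≤ 14.45) ≈ 2 · 0.41461 = 0.82922 ≈ 0.8292.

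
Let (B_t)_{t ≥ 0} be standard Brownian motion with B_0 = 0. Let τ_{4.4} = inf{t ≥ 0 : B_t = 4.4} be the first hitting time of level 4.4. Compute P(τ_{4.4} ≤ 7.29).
P(τ_{4.4} ≤ 7.29) = 2(1 − Φ(4.4/√7.29)) = 2(1 − Φ(1.6296)) ≈ 0.1032

By the reflection principle for standard BM, P(τ_b ≤ t) = 2 · P(B_t ≥ b). Since B_t ~ N(0, t), P(B_t ≥ 4.4) = 1 − Φ(4.4/√t) = 1 − Φ(4.4/√7.29) = 1 − Φ(1.6296) ≈ 0.05159. Doubling: P(τ_{4.4} ≤ 7.29) ≈ 2 · 0.05159 = 0.10318 ≈ 0.1032.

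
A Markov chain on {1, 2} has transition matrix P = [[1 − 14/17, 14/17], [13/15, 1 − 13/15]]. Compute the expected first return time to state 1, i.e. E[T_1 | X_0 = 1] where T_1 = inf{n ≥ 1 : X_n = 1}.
E[T_1 | X_0 = 1] = 1/π_1 = 431/221

For an irreducible recurrent Markov chain with stationary distribution π, E[T_i | X_0 = i] = 1/π_i (Kac's formula). Here π_1 = (13/15)/(14/17 + 13/15) = (13/15)/(431/255) = 221/431, so E[T_1 | X_0 = 1] = 1/π_1 = (14/17 + 13/15)/(13/15) = (431/255)/(13/15) = 431/221.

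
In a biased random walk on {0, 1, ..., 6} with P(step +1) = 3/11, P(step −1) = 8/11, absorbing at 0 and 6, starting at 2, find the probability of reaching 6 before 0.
P(hit 6 before 0) = (1 − (8/3)^2) / (1 − (8/3)^6) = 81/4753

Let u_k denote P(reach 6 before 0 | start at k). Boundary: u_0 = 0, u_6 = 1. Recurrence: u_k = 3/11·u_{k+1} + 8/11·u_{k-1} for 1 ≤ k ≤ 5. Try u_k = A + B·r^k with r = q/p = (8/11)/(3/11) = 8/3. Substitution satisfies the recurrence; boundary conditions give:
  u_k = (1 − r^k) / (1 − r^N) = (1 − (8/3)^2) / (1 − (8/3)^6) = 81/4753.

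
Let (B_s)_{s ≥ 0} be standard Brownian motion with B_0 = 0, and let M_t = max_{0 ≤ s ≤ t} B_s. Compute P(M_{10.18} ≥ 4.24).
P(M_{10.18} ≥ 4.24) = 2·P(B_{10.18} ≥ 4.24) = 2(1 − Φ(4.24/√10.18)) ≈ 0.1839

By the reflection principle for Brownian motion, P(M_t ≥ a) = 2 · P(B_t ≥ a) for a ≥ 0. Since B_t ~ N(0, t), P(B_t ≥ 4.24) = 1 − Φ(4.24/√t) = 1 − Φ(4.24/√10.18) = 1 − Φ(1.3289). So
  P(M_{10.18} ≥ 4.24) = 2(1 − Φ(1.3289)) ≈ 0.1839.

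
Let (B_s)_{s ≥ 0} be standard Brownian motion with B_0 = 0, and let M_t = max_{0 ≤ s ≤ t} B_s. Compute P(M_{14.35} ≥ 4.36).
P(M_{14.35} ≥ 4.36) = 2·P(B_{14.35} ≥ 4.36) = 2(1 − Φ(4.36/√14.35)) ≈ 0.2497

By the reflection principle for Brownian motion, P(M_t ≥ a) = 2 · P(B_t ≥ a) for a ≥ 0. Since B_t ~ N(0, t), P(B_t ≥ 4.36) = 1 − Φ(4.36/√t) = 1 − Φ(4.36/√14.35) = 1 − Φ(1.1510). So
  P(M_{14.35} ≥ 4.36) = 2(1 − Φ(1.1510)) ≈ 0.2497.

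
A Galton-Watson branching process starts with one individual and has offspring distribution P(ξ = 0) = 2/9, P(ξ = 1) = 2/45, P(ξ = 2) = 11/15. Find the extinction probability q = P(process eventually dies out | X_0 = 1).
q = 10/33

The pgf is f(s) = 2/9 + 2/45·s + 11/15·s². The extinction probability q is the smallest fixed point of f in [0, 1]. Setting s = f(s):
  11/15·s² + (2/45 − 1)·s + 2/9 = 0
  11/15·s² − (2/9 + 11/15)·s + 2/9 = 0
which factors as (s − 1)·(11/15·s − 2/9) = 0, giving roots s = 1 and s = (2/9)/(11/15) = 10/33.
Mean offspring μ = 2/45 + 2·11/15 = 68/45 > 1 (supercritical), so q < 1. The extinction probability is the smaller root: q = (2/9)/(11/15) = 10/33.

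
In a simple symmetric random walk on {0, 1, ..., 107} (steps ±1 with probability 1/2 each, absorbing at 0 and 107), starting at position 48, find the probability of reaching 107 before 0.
P(hit 107 before 0) = 48/107

Let u_k = P(hit 107 before 0 | start at k). Then u_0 = 0, u_107 = 1, and u_k = u_{k-1}/2 + u_{k+1}/2 for 1 ≤ k ≤ 106. This harmonic recurrence is solved by u_k = k/107, giving u_48 = 48/107.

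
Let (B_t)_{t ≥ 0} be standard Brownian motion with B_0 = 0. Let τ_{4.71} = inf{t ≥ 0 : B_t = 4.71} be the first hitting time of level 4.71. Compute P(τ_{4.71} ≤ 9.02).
P(τ_{4.71} ≤ 9.02) = 2(1 − Φ(4.71/√9.02)) = 2(1 − Φ(1.5683)) ≈ 0.1168

By the reflection principle for standard BM, P(τ_b ≤ t) = 2 · P(B_t ≥ b). Since B_t ~ N(0, t), P(B_t ≥ 4.71) = 1 − Φ(4.71/√t) = 1 − Φ(4.71/√9.02) = 1 − Φ(1.5683) ≈ 0.05841. Doubling: P(τ_{4.71} ≤ 9.02) ≈ 2 · 0.05841 = 0.11682 ≈ 0.1168.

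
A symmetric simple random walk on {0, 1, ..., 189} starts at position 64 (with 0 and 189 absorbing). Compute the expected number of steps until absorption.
E[τ | X_0 = 64] = 8000

Let v_k = E[τ | X_0 = k]. Boundary: v_0 = v_189 = 0. Recurrence: v_k = 1 + (v_{k-1} + v_{k+1})/2 for 1 ≤ k ≤ 188. The particular solution to v_k − (v_{k-1} + v_{k+1})/2 = 1 is v_k = −k^2. Adding homogeneous solution A + B k and matching boundaries gives v_k = k (189 − k). Substituting k = 64: v_64 = 64 · 125 = 8000.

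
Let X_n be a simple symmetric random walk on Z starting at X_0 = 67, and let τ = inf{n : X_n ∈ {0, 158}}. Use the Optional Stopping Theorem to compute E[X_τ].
E[X_τ] = 67

X_n is a martingale and τ is a bounded-mean stopping time (indeed τ is finite a.s. with bounded expectation since the walk is in a bounded region). By the OST, E[X_τ] = E[X_0] = 67. Equivalently: E[X_τ] = 158 · P(hit 158 first) + 0 · P(hit 0 first) = 158 · (67/158) = 67.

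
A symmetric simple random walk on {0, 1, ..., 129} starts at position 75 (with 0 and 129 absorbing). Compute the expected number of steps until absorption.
E[τ | X_0 = 75] = 4050

Let v_k = E[τ | X_0 = k]. Boundary: v_0 = v_129 = 0. Recurrence: v_k = 1 + (v_{k-1} + v_{k+1})/2 for 1 ≤ k ≤ 128. The particular solution to v_k − (v_{k-1} + v_{k+1})/2 = 1 is v_k = −k^2. Adding homogeneous solution A + B k and matching boundaries gives v_k = k (129 − k). Substituting k = 75: v_75 = 75 · 54 = 4050.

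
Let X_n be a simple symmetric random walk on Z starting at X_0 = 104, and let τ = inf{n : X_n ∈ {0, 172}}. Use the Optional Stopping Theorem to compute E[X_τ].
E[X_τ] = 104

X_n is a martingale and τ is a bounded-mean stopping time (indeed τ is finite a.s. with bounded expectation since the walk is in a bounded region). By the OST, E[X_τ] = E[X_0] = 104. Equivalently: E[X_τ] = 172 · P(hit 172 first) + 0 · P(hit 0 first) = 172 · (104/172) = 104.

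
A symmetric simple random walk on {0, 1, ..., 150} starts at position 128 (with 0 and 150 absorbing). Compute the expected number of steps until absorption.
E[τ | X_0 = 128] = 2816

Let v_k = E[τ | X_0 = k]. Boundary: v_0 = v_150 = 0. Recurrence: v_k = 1 + (v_{k-1} + v_{k+1})/2 for 1 ≤ k ≤ 149. The particular solution to v_k − (v_{k-1} + v_{k+1})/2 = 1 is v_k = −k^2. Adding homogeneous solution A + B k and matching boundaries gives v_k = k (150 − k). Substituting k = 128: v_128 = 128 · 22 = 2816.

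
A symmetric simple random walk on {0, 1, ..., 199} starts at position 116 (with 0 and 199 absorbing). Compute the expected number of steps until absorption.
E[τ | X_0 = 116] = 9628

Let v_k = E[τ | X_0 = k]. Boundary: v_0 = v_199 = 0. Recurrence: v_k = 1 + (v_{k-1} + v_{k+1})/2 for 1 ≤ k ≤ 198. The particular solution to v_k − (v_{k-1} + v_{k+1})/2 = 1 is v_k = −k^2. Adding homogeneous solution A + B k and matching boundaries gives v_k = k (199 − k). Substituting k = 116: v_116 = 116 · 83 = 9628.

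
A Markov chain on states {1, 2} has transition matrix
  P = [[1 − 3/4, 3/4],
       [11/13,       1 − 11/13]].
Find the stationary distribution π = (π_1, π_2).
π_1 = 44/83, π_2 = 39/83

Solve πP = π with π_1 + π_2 = 1. From πP = π: π_1 · (1 − 3/4) + π_2 · 11/13 = π_1 ⇒ π_2 · 11/13 = π_1 · 3/4 ⇒ π_2/π_1 = (3/4)/(11/13) = 39/44. Together with π_1 + π_2 = 1:
  π_1 = (11/13)/(3/4 + 11/13) = (11/13)/(83/52) = 44/83,
  π_2 = (3/4)/(3/4 + 11/13) = (3/4)/(83/52) = 39/83.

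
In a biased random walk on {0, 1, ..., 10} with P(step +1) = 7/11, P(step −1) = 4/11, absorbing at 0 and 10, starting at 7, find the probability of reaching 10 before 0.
P(hit 10 before 0) = (1 − (4/7)^7) / (1 − (4/7)^10) = 92285179/93808891

Let u_k denote P(reach 10 before 0 | start at k). Boundary: u_0 = 0, u_10 = 1. Recurrence: u_k = 7/11·u_{k+1} + 4/11·u_{k-1} for 1 ≤ k ≤ 9. Try u_k = A + B·r^k with r = q/p = (4/11)/(7/11) = 4/7. Substitution satisfies the recurrence; boundary conditions give:
  u_k = (1 − r^k) / (1 − r^N) = (1 − (4/7)^7) / (1 − (4/7)^10) = 92285179/93808891.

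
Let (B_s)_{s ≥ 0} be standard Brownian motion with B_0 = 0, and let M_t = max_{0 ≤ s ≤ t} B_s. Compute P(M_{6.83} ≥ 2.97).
P(M_{6.83} ≥ 2.97) = 2·P(B_{6.83} ≥ 2.97) = 2(1 − Φ(2.97/√6.83)) ≈ 0.2558

By the reflection principle for Brownian motion, P(M_t ≥ a) = 2 · P(B_t ≥ a) for a ≥ 0. Since B_t ~ N(0, t), P(B_t ≥ 2.97) = 1 − Φ(2.97/√t) = 1 − Φ(2.97/√6.83) = 1 − Φ(1.1364). So
  P(M_{6.83} ≥ 2.97) = 2(1 − Φ(1.1364)) ≈ 0.2558.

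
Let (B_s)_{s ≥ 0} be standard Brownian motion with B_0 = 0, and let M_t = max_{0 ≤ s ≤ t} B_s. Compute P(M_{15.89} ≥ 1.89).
P(M_{15.89} ≥ 1.89) = 2·P(B_{15.89} ≥ 1.89) = 2(1 − Φ(1.89/√15.89)) ≈ 0.6354

By the reflection principle for Brownian motion, P(M_t ≥ a) = 2 · P(B_t ≥ a) for a ≥ 0. Since B_t ~ N(0, t), P(B_t ≥ 1.89) = 1 − Φ(1.89/√t) = 1 − Φ(1.89/√15.89) = 1 − Φ(0.4741). So
  P(M_{15.89} ≥ 1.89) = 2(1 − Φ(0.4741)) ≈ 0.6354.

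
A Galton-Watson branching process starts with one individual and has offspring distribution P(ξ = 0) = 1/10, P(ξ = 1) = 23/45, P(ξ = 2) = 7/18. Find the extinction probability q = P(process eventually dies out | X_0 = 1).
q = 9/35

The pgf is f(s) = 1/10 + 23/45·s + 7/18·s². The extinction probability q is the smallest fixed point of f in [0, 1]. Setting s = f(s):
  7/18·s² + (23/45 − 1)·s + 1/10 = 0
  7/18·s² − (1/10 + 7/18)·s + 1/10 = 0
which factors as (s − 1)·(7/18·s − 1/10) = 0, giving roots s = 1 and s = (1/10)/(7/18) = 9/35.
Mean offspring μ = 23/45 + 2·7/18 = 58/45 > 1 (supercritical), so q < 1. The extinction probability is the smaller root: q = (1/10)/(7/18) = 9/35.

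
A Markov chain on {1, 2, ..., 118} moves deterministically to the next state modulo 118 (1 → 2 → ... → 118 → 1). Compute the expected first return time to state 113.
E[T_113 | X_0 = 113] = 118

The chain cycles deterministically, so starting at state 113 it returns in exactly 118 steps. Equivalently, the stationary distribution is uniform π_j = 1/118 for every state j, so by Kac's formula E[T_113] = 1/π_113 = 118.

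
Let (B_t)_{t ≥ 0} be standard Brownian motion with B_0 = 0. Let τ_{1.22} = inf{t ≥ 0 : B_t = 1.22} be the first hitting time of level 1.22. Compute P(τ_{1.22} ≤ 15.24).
P(τ_{1.22} ≤ 15.24) = 2(1 − Φ(1.22/√15.24)) = 2(1 − Φ(0.3125)) ≈ 0.7547

By the reflection principle for standard BM, P(τ_b ≤ t) = 2 · P(B_t ≥ b). Since B_t ~ N(0, t), P(B_t ≥ 1.22) = 1 − Φ(1.22/√t) = 1 − Φ(1.22/√15.24) = 1 − Φ(0.3125) ≈ 0.37733. Doubling: P(τ_{1.22} ≤ 15.24) ≈ 2 · 0.37733 = 0.75466 ≈ 0.7547.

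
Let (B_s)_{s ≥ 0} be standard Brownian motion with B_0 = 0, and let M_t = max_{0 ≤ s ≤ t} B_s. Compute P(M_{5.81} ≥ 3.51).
P(M_{5.81} ≥ 3.51) = 2·P(B_{5.81} ≥ 3.51) = 2(1 − Φ(3.51/√5.81)) ≈ 0.1453

By the reflection principle for Brownian motion, P(M_t ≥ a) = 2 · P(B_t ≥ a) for a ≥ 0. Since B_t ~ N(0, t), P(B_t ≥ 3.51) = 1 − Φ(3.51/√t) = 1 − Φ(3.51/√5.81) = 1 − Φ(1.4562). So
  P(M_{5.81} ≥ 3.51) = 2(1 − Φ(1.4562)) ≈ 0.1453.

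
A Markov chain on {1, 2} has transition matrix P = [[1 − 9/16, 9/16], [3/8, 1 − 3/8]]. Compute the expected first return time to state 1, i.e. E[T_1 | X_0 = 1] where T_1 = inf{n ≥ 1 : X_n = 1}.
E[T_1 | X_0 = 1] = 1/π_1 = 5/2

For an irreducible recurrent Markov chain with stationary distribution π, E[T_i | X_0 = i] = 1/π_i (Kac's formula). Here π_1 = (3/8)/(9/16 + 3/8) = (3/8)/(15/16) = 2/5, so E[T_1 | X_0 = 1] = 1/π_1 = (9/16 + 3/8)/(3/8) = (15/16)/(3/8) = 5/2.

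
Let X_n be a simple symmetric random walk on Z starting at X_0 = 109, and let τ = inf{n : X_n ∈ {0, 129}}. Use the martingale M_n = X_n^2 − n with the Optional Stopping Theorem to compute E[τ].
E[τ] = 2180

M_n = X_n^2 − n is a martingale (since E[X_{n+1}^2 | F_n] = X_n^2 + 1). By OST (τ has finite mean in a bounded region), E[M_τ] = E[M_0] = X_0^2 − 0 = 109^2 = 11881. Also E[M_τ] = E[X_τ^2] − E[τ]. The walk exits at 0 or 129, with P(hit 129 first) = 109/129, so E[X_τ^2] = 129^2 · 109/129 + 0 = 14061. Thus E[τ] = E[X_τ^2] − E[M_τ] = 14061 − 11881 = 2180 = 109(129 − 109) = 2180.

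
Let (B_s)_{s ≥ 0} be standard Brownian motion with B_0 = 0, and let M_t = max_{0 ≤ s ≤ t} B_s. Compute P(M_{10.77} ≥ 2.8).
P(M_{10.77} ≥ 2.8) = 2·P(B_{10.77} ≥ 2.8) = 2(1 − Φ(2.8/√10.77)) ≈ 0.3935

By the reflection principle for Brownian motion, P(M_t ≥ a) = 2 · P(B_t ≥ a) for a ≥ 0. Since B_t ~ N(0, t), P(B_t ≥ 2.8) = 1 − Φ(2.8/√t) = 1 − Φ(2.8/√10.77) = 1 − Φ(0.8532). So
  P(M_{10.77} ≥ 2.8) = 2(1 − Φ(0.8532)) ≈ 0.3935.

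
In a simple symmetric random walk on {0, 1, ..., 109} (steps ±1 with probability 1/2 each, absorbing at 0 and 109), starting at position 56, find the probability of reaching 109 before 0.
P(hit 109 before 0) = 56/109

Let u_k = P(hit 109 before 0 | start at k). Then u_0 = 0, u_109 = 1, and u_k = u_{k-1}/2 + u_{k+1}/2 for 1 ≤ k ≤ 108. This harmonic recurrence is solved by u_k = k/109, giving u_56 = 56/109.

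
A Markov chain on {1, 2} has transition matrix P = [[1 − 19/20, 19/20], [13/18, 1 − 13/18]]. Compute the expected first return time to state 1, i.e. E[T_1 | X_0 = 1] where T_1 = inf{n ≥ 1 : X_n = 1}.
E[T_1 | X_0 = 1] = 1/π_1 = 301/130

For an irreducible recurrent Markov chain with stationary distribution π, E[T_i | X_0 = i] = 1/π_i (Kac's formula). Here π_1 = (13/18)/(19/20 + 13/18) = (13/18)/(301/180) = 130/301, so E[T_1 | X_0 = 1] = 1/π_1 = (19/20 + 13/18)/(13/18) = (301/180)/(13/18) = 301/130.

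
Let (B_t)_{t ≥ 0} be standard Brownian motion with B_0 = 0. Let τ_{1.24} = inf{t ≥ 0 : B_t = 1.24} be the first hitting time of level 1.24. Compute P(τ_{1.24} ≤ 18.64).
P(τ_{1.24} ≤ 18.64) = 2(1 − Φ(1.24/√18.64)) = 2(1 − Φ(0.2872)) ≈ 0.7740

By the reflection principle for standard BM, P(τ_b ≤ t) = 2 · P(B_t ≥ b). Since B_t ~ N(0, t), P(B_t ≥ 1.24) = 1 − Φ(1.24/√t) = 1 − Φ(1.24/√18.64) = 1 − Φ(0.2872) ≈ 0.38698. Doubling: P(τ_{1.24} ≤ 18.64) ≈ 2 · 0.38698 = 0.77396 ≈ 0.7740.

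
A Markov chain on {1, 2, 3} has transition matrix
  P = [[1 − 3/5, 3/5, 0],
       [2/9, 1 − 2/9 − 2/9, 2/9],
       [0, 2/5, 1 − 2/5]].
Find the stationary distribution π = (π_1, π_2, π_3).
π = (5/26, 27/52, 15/52)

This is a birth-death chain on three states, which satisfies detailed balance: π_1 · P_{12} = π_2 · P_{21} and π_2 · P_{23} = π_3 · P_{32}.
From π_1 · 3/5 = π_2 · 2/9: π_2/π_1 = (3/5)/(2/9) = 27/10.
From π_2 · 2/9 = π_3 · 2/5: π_3/π_2 = (2/9)/(2/5) = 5/9.
Take π_1 proportional to 1; then unnormalized π = (1, 27/10, 3/2). Normalize by dividing by the sum 26/5:
  π = (5/26, 27/52, 15/52).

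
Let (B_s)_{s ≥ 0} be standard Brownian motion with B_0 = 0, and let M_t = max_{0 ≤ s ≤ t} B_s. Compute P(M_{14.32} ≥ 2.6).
P(M_{14.32} ≥ 2.6) = 2·P(B_{14.32} ≥ 2.6) = 2(1 − Φ(2.6/√14.32)) ≈ 0.4920

By the reflection principle for Brownian motion, P(M_t ≥ a) = 2 · P(B_t ≥ a) for a ≥ 0. Since B_t ~ N(0, t), P(B_t ≥ 2.6) = 1 − Φ(2.6/√t) = 1 − Φ(2.6/√14.32) = 1 − Φ(0.6871). So
  P(M_{14.32} ≥ 2.6) = 2(1 − Φ(0.6871)) ≈ 0.4920.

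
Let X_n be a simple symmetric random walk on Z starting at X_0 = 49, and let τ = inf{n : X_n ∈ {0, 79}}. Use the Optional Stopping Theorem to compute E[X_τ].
E[X_τ] = 49

X_n is a martingale and τ is a bounded-mean stopping time (indeed τ is finite a.s. with bounded expectation since the walk is in a bounded region). By the OST, E[X_τ] = E[X_0] = 49. Equivalently: E[X_τ] = 79 · P(hit 79 first) + 0 · P(hit 0 first) = 79 · (49/79) = 49.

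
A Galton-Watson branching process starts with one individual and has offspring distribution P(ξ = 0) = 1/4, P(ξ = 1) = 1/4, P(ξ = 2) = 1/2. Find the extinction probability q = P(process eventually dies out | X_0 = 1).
q = 1/2

The pgf is f(s) = 1/4 + 1/4·s + 1/2·s². The extinction probability q is the smallest fixed point of f in [0, 1]. Setting s = f(s):
  1/2·s² + (1/4 − 1)·s + 1/4 = 0
  1/2·s² − (1/4 + 1/2)·s + 1/4 = 0
which factors as (s − 1)·(1/2·s − 1/4) = 0, giving roots s = 1 and s = (1/4)/(1/2) = 1/2.
Mean offspring μ = 1/4 + 2·1/2 = 5/4 > 1 (supercritical), so q < 1. The extinction probability is the smaller root: q = (1/4)/(1/2) = 1/2.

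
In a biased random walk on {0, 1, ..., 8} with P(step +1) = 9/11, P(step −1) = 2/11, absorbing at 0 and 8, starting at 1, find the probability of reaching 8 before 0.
P(hit 8 before 0) = (1 − (2/9)^1) / (1 − (2/9)^8) = 4782969/6149495

Let u_k denote P(reach 8 before 0 | start at k). Boundary: u_0 = 0, u_8 = 1. Recurrence: u_k = 9/11·u_{k+1} + 2/11·u_{k-1} for 1 ≤ k ≤ 7. Try u_k = A + B·r^k with r = q/p = (2/11)/(9/11) = 2/9. Substitution satisfies the recurrence; boundary conditions give:
  u_k = (1 − r^k) / (1 − r^N) = (1 − (2/9)^1) / (1 − (2/9)^8) = 4782969/6149495.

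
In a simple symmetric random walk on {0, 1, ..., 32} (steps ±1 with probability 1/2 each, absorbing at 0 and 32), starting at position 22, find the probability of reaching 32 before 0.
P(hit 32 before 0) = 22/32 = 11/16

Let u_k = P(hit 32 before 0 | start at k). Then u_0 = 0, u_32 = 1, and u_k = u_{k-1}/2 + u_{k+1}/2 for 1 ≤ k ≤ 31. This harmonic recurrence is solved by u_k = k/32, giving u_22 = 22/32 = 11/16.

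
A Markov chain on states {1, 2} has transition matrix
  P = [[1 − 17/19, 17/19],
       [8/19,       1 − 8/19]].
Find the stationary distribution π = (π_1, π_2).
π_1 = 8/25, π_2 = 17/25

Solve πP = π with π_1 + π_2 = 1. From πP = π: π_1 · (1 − 17/19) + π_2 · 8/19 = π_1 ⇒ π_2 · 8/19 = π_1 · 17/19 ⇒ π_2/π_1 = (17/19)/(8/19) = 17/8. Together with π_1 + π_2 = 1:
  π_1 = (8/19)/(17/19 + 8/19) = (8/19)/(25/19) = 8/25,
  π_2 = (17/19)/(17/19 + 8/19) = (17/19)/(25/19) = 17/25.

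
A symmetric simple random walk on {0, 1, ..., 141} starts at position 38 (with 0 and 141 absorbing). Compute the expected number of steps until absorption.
E[τ | X_0 = 38] = 3914

Let v_k = E[τ | X_0 = k]. Boundary: v_0 = v_141 = 0. Recurrence: v_k = 1 + (v_{k-1} + v_{k+1})/2 for 1 ≤ k ≤ 140. The particular solution to v_k − (v_{k-1} + v_{k+1})/2 = 1 is v_k = −k^2. Adding homogeneous solution A + B k and matching boundaries gives v_k = k (141 − k). Substituting k = 38: v_38 = 38 · 103 = 3914.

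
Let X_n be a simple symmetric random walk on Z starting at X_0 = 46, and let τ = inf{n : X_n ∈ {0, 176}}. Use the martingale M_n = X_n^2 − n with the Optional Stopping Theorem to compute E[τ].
E[τ] = 5980

M_n = X_n^2 − n is a martingale (since E[X_{n+1}^2 | F_n] = X_n^2 + 1). By OST (τ has finite mean in a bounded region), E[M_τ] = E[M_0] = X_0^2 − 0 = 46^2 = 2116. Also E[M_τ] = E[X_τ^2] − E[τ]. The walk exits at 0 or 176, with P(hit 176 first) = 46/176, so E[X_τ^2] = 176^2 · 46/176 + 0 = 8096. Thus E[τ] = E[X_τ^2] − E[M_τ] = 8096 − 2116 = 5980 = 46(176 − 46) = 5980.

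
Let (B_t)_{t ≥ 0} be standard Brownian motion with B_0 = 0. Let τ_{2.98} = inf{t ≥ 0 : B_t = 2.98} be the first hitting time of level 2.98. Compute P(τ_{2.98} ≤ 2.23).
P(τ_{2.98} ≤ 2.23) = 2(1 − Φ(2.98/√2.23)) = 2(1 − Φ(1.9956)) ≈ 0.0460

By the reflection principle for standard BM, P(τ_b ≤ t) = 2 · P(B_t ≥ b). Since B_t ~ N(0, t), P(B_t ≥ 2.98) = 1 − Φ(2.98/√t) = 1 − Φ(2.98/√2.23) = 1 − Φ(1.9956) ≈ 0.02299. Doubling: P(τ_{2.98} ≤ 2.23) ≈ 2 · 0.02299 = 0.04598 ≈ 0.0460.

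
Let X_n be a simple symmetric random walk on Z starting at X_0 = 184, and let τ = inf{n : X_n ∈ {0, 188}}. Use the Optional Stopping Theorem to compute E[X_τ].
E[X_τ] = 184

X_n is a martingale and τ is a bounded-mean stopping time (indeed τ is finite a.s. with bounded expectation since the walk is in a bounded region). By the OST, E[X_τ] = E[X_0] = 184. Equivalently: E[X_τ] = 188 · P(hit 188 first) + 0 · P(hit 0 first) = 188 · (184/188) = 184.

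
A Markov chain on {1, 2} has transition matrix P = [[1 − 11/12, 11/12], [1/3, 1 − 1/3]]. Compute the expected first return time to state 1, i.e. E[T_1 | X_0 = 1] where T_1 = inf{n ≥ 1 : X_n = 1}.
E[T_1 | X_0 = 1] = 1/π_1 = 15/4

For an irreducible recurrent Markov chain with stationary distribution π, E[T_i | X_0 = i] = 1/π_i (Kac's formula). Here π_1 = (1/3)/(11/12 + 1/3) = (1/3)/(5/4) = 4/15, so E[T_1 | X_0 = 1] = 1/π_1 = (11/12 + 1/3)/(1/3) = (5/4)/(1/3) = 15/4.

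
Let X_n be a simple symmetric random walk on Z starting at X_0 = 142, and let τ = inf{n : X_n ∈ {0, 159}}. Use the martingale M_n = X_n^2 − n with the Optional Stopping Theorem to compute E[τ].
E[τ] = 2414

M_n = X_n^2 − n is a martingale (since E[X_{n+1}^2 | F_n] = X_n^2 + 1). By OST (τ has finite mean in a bounded region), E[M_τ] = E[M_0] = X_0^2 − 0 = 142^2 = 20164. Also E[M_τ] = E[X_τ^2] − E[τ]. The walk exits at 0 or 159, with P(hit 159 first) = 142/159, so E[X_τ^2] = 159^2 · 142/159 + 0 = 22578. Thus E[τ] = E[X_τ^2] − E[M_τ] = 22578 − 20164 = 2414 = 142(159 − 142) = 2414.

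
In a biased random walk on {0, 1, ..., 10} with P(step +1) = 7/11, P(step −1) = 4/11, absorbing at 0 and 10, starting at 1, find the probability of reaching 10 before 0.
P(hit 10 before 0) = (1 − (4/7)^1) / (1 − (4/7)^10) = 40353607/93808891

Let u_k denote P(reach 10 before 0 | start at k). Boundary: u_0 = 0, u_10 = 1. Recurrence: u_k = 7/11·u_{k+1} + 4/11·u_{k-1} for 1 ≤ k ≤ 9. Try u_k = A + B·r^k with r = q/p = (4/11)/(7/11) = 4/7. Substitution satisfies the recurrence; boundary conditions give:
  u_k = (1 − r^k) / (1 − r^N) = (1 − (4/7)^1) / (1 − (4/7)^10) = 40353607/93808891.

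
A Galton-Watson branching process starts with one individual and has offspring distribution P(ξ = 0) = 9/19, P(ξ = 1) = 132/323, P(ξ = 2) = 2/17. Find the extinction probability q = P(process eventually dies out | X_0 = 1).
q = 1

Mean offspring μ = 0·9/19 + 1·132/323 + 2·2/17 = 208/323 ≤ 1. For μ ≤ 1 with offspring not concentrated at 1, the Galton-Watson process goes extinct almost surely, so q = 1.
(Algebraic check: The pgf is f(s) = 9/19 + 132/323·s + 2/17·s². The extinction probability q is the smallest fixed point of f in [0, 1]. Setting s = f(s):
  2/17·s² + (132/323 − 1)·s + 9/19 = 0
  2/17·s² − (9/19 + 2/17)·s + 9/19 = 0
which factors as (s − 1)·(2/17·s − 9/19) = 0, giving roots s = 1 and s = (9/19)/(2/17) = 153/38. Since 153/38 ≥ 1, the smallest root in [0, 1] is s = 1.)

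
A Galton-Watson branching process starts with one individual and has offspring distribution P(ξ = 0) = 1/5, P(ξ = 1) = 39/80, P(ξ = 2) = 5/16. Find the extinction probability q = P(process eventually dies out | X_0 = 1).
q = 16/25

The pgf is f(s) = 1/5 + 39/80·s + 5/16·s². The extinction probability q is the smallest fixed point of f in [0, 1]. Setting s = f(s):
  5/16·s² + (39/80 − 1)·s + 1/5 = 0
  5/16·s² − (1/5 + 5/16)·s + 1/5 = 0
which factors as (s − 1)·(5/16·s − 1/5) = 0, giving roots s = 1 and s = (1/5)/(5/16) = 16/25.
Mean offspring μ = 39/80 + 2·5/16 = 89/80 > 1 (supercritical), so q < 1. The extinction probability is the smaller root: q = (1/5)/(5/16) = 16/25.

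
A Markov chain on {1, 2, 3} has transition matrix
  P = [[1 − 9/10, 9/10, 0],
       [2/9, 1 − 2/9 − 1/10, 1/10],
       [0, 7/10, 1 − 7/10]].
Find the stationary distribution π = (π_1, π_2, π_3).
π = (35/197, 567/788, 81/788)

This is a birth-death chain on three states, which satisfies detailed balance: π_1 · P_{12} = π_2 · P_{21} and π_2 · P_{23} = π_3 · P_{32}.
From π_1 · 9/10 = π_2 · 2/9: π_2/π_1 = (9/10)/(2/9) = 81/20.
From π_2 · 1/10 = π_3 · 7/10: π_3/π_2 = (1/10)/(7/10) = 1/7.
Take π_1 proportional to 1; then unnormalized π = (1, 81/20, 81/140). Normalize by dividing by the sum 197/35:
  π = (35/197, 567/788, 81/788).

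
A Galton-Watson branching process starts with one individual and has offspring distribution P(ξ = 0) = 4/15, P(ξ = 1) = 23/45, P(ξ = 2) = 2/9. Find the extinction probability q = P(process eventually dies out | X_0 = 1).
q = 1

Mean offspring μ = 0·4/15 + 1·23/45 + 2·2/9 = 43/45 ≤ 1. For μ ≤ 1 with offspring not concentrated at 1, the Galton-Watson process goes extinct almost surely, so q = 1.
(Algebraic check: The pgf is f(s) = 4/15 + 23/45·s + 2/9·s². The extinction probability q is the smallest fixed point of f in [0, 1]. Setting s = f(s):
  2/9·s² + (23/45 − 1)·s + 4/15 = 0
  2/9·s² − (4/15 + 2/9)·s + 4/15 = 0
which factors as (s − 1)·(2/9·s − 4/15) = 0, giving roots s = 1 and s = (4/15)/(2/9) = 6/5. Since 6/5 ≥ 1, the smallest root in [0, 1] is s = 1.)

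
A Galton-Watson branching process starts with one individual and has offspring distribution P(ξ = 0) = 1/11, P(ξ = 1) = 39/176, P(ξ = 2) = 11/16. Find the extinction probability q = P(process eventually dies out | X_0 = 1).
q = 16/121

The pgf is f(s) = 1/11 + 39/176·s + 11/16·s². The extinction probability q is the smallest fixed point of f in [0, 1]. Setting s = f(s):
  11/16·s² + (39/176 − 1)·s + 1/11 = 0
  11/16·s² − (1/11 + 11/16)·s + 1/11 = 0
which factors as (s − 1)·(11/16·s − 1/11) = 0, giving roots s = 1 and s = (1/11)/(11/16) = 16/121.
Mean offspring μ = 39/176 + 2·11/16 = 281/176 > 1 (supercritical), so q < 1. The extinction probability is the smaller root: q = (1/11)/(11/16) = 16/121.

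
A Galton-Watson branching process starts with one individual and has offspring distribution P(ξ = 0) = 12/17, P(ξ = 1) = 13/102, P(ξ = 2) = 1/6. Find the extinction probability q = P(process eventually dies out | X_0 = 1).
q = 1

Mean offspring μ = 0·12/17 + 1·13/102 + 2·1/6 = 47/102 ≤ 1. For μ ≤ 1 with offspring not concentrated at 1, the Galton-Watson process goes extinct almost surely, so q = 1.
(Algebraic check: The pgf is f(s) = 12/17 + 13/102·s + 1/6·s². The extinction probability q is the smallest fixed point of f in [0, 1]. Setting s = f(s):
  1/6·s² + (13/102 − 1)·s + 12/17 = 0
  1/6·s² − (12/17 + 1/6)·s + 12/17 = 0
which factors as (s − 1)·(1/6·s − 12/17) = 0, giving roots s = 1 and s = (12/17)/(1/6) = 72/17. Since 72/17 ≥ 1, the smallest root in [0, 1] is s = 1.)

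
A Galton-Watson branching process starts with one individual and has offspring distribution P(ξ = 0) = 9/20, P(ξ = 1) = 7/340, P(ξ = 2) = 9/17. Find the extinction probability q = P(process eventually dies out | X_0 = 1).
q = 17/20

The pgf is f(s) = 9/20 + 7/340·s + 9/17·s². The extinction probability q is the smallest fixed point of f in [0, 1]. Setting s = f(s):
  9/17·s² + (7/340 − 1)·s + 9/20 = 0
  9/17·s² − (9/20 + 9/17)·s + 9/20 = 0
which factors as (s − 1)·(9/17·s − 9/20) = 0, giving roots s = 1 and s = (9/20)/(9/17) = 17/20.
Mean offspring μ = 7/340 + 2·9/17 = 367/340 > 1 (supercritical), so q < 1. The extinction probability is the smaller root: q = (9/20)/(9/17) = 17/20.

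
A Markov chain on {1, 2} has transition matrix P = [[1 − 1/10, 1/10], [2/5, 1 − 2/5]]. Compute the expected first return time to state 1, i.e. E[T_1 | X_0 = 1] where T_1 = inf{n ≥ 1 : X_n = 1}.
E[T_1 | X_0 = 1] = 1/π_1 = 5/4

For an irreducible recurrent Markov chain with stationary distribution π, E[T_i | X_0 = i] = 1/π_i (Kac's formula). Here π_1 = (2/5)/(1/10 + 2/5) = (2/5)/(1/2) = 4/5, so E[T_1 | X_0 = 1] = 1/π_1 = (1/10 + 2/5)/(2/5) = (1/2)/(2/5) = 5/4.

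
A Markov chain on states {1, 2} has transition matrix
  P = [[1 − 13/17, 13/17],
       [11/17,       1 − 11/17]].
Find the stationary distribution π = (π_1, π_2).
π_1 = 11/24, π_2 = 13/24

Solve πP = π with π_1 + π_2 = 1. From πP = π: π_1 · (1 − 13/17) + π_2 · 11/17 = π_1 ⇒ π_2 · 11/17 = π_1 · 13/17 ⇒ π_2/π_1 = (13/17)/(11/17) = 13/11. Together with π_1 + π_2 = 1:
  π_1 = (11/17)/(13/17 + 11/17) = (11/17)/(24/17) = 11/24,
  π_2 = (13/17)/(13/17 + 11/17) = (13/17)/(24/17) = 13/24.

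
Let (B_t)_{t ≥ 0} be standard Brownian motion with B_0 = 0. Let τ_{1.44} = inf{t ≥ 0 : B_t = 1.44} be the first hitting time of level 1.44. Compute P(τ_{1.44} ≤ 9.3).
P(τ_{1.44} ≤ 9.3) = 2(1 − Φ(1.44/√9.3)) = 2(1 − Φ(0.4722)) ≈ 0.6368

By the reflection principle for standard BM, P(τ_b ≤ t) = 2 · P(B_t ≥ b). Since B_t ~ N(0, t), P(B_t ≥ 1.44) = 1 − Φ(1.44/√t) = 1 − Φ(1.44/√9.3) = 1 − Φ(0.4722) ≈ 0.31839. Doubling: P(τ_{1.44} ≤ 9.3) ≈ 2 · 0.31839 = 0.63678 ≈ 0.6368.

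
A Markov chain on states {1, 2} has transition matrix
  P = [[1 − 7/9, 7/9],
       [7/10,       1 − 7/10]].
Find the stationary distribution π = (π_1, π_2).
π_1 = 9/19, π_2 = 10/19

Solve πP = π with π_1 + π_2 = 1. From πP = π: π_1 · (1 − 7/9) + π_2 · 7/10 = π_1 ⇒ π_2 · 7/10 = π_1 · 7/9 ⇒ π_2/π_1 = (7/9)/(7/10) = 10/9. Together with π_1 + π_2 = 1:
  π_1 = (7/10)/(7/9 + 7/10) = (7/10)/(133/90) = 9/19,
  π_2 = (7/9)/(7/9 + 7/10) = (7/9)/(133/90) = 10/19.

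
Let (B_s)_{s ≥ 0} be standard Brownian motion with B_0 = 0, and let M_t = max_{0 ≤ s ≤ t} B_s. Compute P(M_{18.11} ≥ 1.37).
P(M_{18.11} ≥ 1.37) = 2·P(B_{18.11} ≥ 1.37) = 2(1 − Φ(1.37/√18.11)) ≈ 0.7475

By the reflection principle for Brownian motion, P(M_t ≥ a) = 2 · P(B_t ≥ a) for a ≥ 0. Since B_t ~ N(0, t), P(B_t ≥ 1.37) = 1 − Φ(1.37/√t) = 1 − Φ(1.37/√18.11) = 1 − Φ(0.3219). So
  P(M_{18.11} ≥ 1.37) = 2(1 − Φ(0.3219)) ≈ 0.7475.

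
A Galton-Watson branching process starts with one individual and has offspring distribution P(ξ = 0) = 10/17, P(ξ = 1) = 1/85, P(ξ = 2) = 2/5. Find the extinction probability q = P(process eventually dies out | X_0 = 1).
q = 1

Mean offspring μ = 0·10/17 + 1·1/85 + 2·2/5 = 69/85 ≤ 1. For μ ≤ 1 with offspring not concentrated at 1, the Galton-Watson process goes extinct almost surely, so q = 1.
(Algebraic check: The pgf is f(s) = 10/17 + 1/85·s + 2/5·s². The extinction probability q is the smallest fixed point of f in [0, 1]. Setting s = f(s):
  2/5·s² + (1/85 − 1)·s + 10/17 = 0
  2/5·s² − (10/17 + 2/5)·s + 10/17 = 0
which factors as (s − 1)·(2/5·s − 10/17) = 0, giving roots s = 1 and s = (10/17)/(2/5) = 25/17. Since 25/17 ≥ 1, the smallest root in [0, 1] is s = 1.)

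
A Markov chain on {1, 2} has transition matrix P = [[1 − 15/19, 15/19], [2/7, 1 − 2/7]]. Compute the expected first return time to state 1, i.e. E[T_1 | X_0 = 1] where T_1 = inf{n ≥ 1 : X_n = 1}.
E[T_1 | X_0 = 1] = 1/π_1 = 143/38

For an irreducible recurrent Markov chain with stationary distribution π, E[T_i | X_0 = i] = 1/π_i (Kac's formula). Here π_1 = (2/7)/(15/19 + 2/7) = (2/7)/(143/133) = 38/143, so E[T_1 | X_0 = 1] = 1/π_1 = (15/19 + 2/7)/(2/7) = (143/133)/(2/7) = 143/38.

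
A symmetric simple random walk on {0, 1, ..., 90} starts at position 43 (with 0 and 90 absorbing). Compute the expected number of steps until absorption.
E[τ | X_0 = 43] = 2021

Let v_k = E[τ | X_0 = k]. Boundary: v_0 = v_90 = 0. Recurrence: v_k = 1 + (v_{k-1} + v_{k+1})/2 for 1 ≤ k ≤ 89. The particular solution to v_k − (v_{k-1} + v_{k+1})/2 = 1 is v_k = −k^2. Adding homogeneous solution A + B k and matching boundaries gives v_k = k (90 − k). Substituting k = 43: v_43 = 43 · 47 = 2021.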